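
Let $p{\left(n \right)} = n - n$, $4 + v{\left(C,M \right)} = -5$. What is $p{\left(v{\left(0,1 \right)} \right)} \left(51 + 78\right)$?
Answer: $0$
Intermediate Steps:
$v{\left(C,M \right)} = -9$ ($v{\left(C,M \right)} = -4 - 5 = -9$)
$p{\left(n \right)} = 0$
$p{\left(v{\left(0,1 \right)} \right)} \left(51 + 78\right) = 0 \left(51 + 78\right) = 0 \cdot 129 = 0$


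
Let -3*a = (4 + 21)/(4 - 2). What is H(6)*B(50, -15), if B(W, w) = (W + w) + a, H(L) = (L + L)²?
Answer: 4440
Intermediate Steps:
a = -25/6 (a = -(4 + 21)/(3*(4 - 2)) = -25/(3*2) = -⅓*25/2 = -25/6 ≈ -4.1667)
H(L) = 4*L² (H(L) = (2*L)² = 4*L²)
B(W, w) = -25/6 + W + w (B(W, w) = (W + w) - 25/6 = -25/6 + W + w)
H(6)*B(50, -15) = (4*6²)*(-25/6 + 50 - 15) = (4*36)*(185/6) = 144*(185/6) = 4440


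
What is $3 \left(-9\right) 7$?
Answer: $-189$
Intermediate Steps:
$3 \left(-9\right) 7 = \left(-27\right) 7 = -189$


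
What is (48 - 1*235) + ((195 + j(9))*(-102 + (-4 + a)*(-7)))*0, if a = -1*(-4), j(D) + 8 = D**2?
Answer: -187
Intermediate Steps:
j(D) = -8 + D**2
a = 4
(48 - 1*235) + ((195 + j(9))*(-102 + (-4 + a)*(-7)))*0 = (48 - 1*235) + ((195 + (-8 + 9**2))*(-102 + (-4 + 4)*(-7)))*0 = (48 - 235) + ((195 + (-8 + 81))*(-102 + 0*(-7)))*0 = -187 + ((195 + 73)*(-102 + 0))*0 = -187 + (268*(-102))*0 = -187 - 27336*0 = -187 + 0 = -187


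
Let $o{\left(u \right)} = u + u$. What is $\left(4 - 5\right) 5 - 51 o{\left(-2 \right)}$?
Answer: $199$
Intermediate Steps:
$o{\left(u \right)} = 2 u$
$\left(4 - 5\right) 5 - 51 o{\left(-2 \right)} = \left(4 - 5\right) 5 - 51 \cdot 2 \left(-2\right) = \left(-1\right) 5 - -204 = -5 + 204 = 199$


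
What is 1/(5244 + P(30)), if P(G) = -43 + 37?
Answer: 1/5238 ≈ 0.00019091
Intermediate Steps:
P(G) = -6
1/(5244 + P(30)) = 1/(5244 - 6) = 1/5238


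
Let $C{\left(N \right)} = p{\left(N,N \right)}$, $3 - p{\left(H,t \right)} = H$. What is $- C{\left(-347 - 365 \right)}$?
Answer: $-715$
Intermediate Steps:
$p{\left(H,t \right)} = 3 - H$
$C{\left(N \right)} = 3 - N$
$- C{\left(-347 - 365 \right)} = - (3 - \left(-347 - 365\right)) = - (3 - -712) = - (3 + 712) = \left(-1\right) 715 = -715$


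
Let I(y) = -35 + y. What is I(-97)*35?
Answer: -4620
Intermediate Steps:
I(-97)*35 = (-35 - 97)*35 = -132*35 = -4620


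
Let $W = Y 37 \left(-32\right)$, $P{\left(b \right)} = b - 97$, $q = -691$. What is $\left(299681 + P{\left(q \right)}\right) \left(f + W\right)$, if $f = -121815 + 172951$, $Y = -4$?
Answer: $16699749696$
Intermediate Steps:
$f = 51136$
$P{\left(b \right)} = -97 + b$ ($P{\left(b \right)} = b - 97 = -97 + b$)
$W = 4736$ ($W = \left(-4\right) 37 \left(-32\right) = \left(-148\right) \left(-32\right) = 4736$)
$\left(299681 + P{\left(q \right)}\right) \left(f + W\right) = \left(299681 - 788\right) \left(51136 + 4736\right) = \left(299681 - 788\right) 55872 = 298893 \cdot 55872 = 16699749696$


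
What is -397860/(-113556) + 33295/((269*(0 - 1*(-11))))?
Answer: 413176230/28001017 ≈ 14.756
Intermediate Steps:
-397860/(-113556) + 33295/((269*(0 - 1*(-11)))) = -397860*(-1/113556) + 33295/((269*(0 + 11))) = 33155/9463 + 33295/((269*11)) = 33155/9463 + 33295/2959 = 413176230/28001017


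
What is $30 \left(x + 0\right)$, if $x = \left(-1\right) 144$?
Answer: $-4320$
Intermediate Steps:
$x = -144$
$30 \left(x + 0\right) = 30 \left(-144 + 0\right) = 30 \left(-144\right) = -4320$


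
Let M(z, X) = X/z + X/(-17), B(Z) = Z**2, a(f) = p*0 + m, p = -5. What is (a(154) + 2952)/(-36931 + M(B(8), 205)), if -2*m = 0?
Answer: -3211776/40190563 ≈ -0.079914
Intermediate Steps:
m = 0 (m = -1/2*0 = 0)
a(f) = 0 (a(f) = -5*0 + 0 = 0 + 0 = 0)
M(z, X) = -X/17 + X/z (M(z, X) = X/z + X*(-1/17) = X/z - X/17 = -X/17 + X/z)
(a(154) + 2952)/(-36931 + M(B(8), 205)) = (0 + 2952)/(-36931 + (-1/17*205 + 205/(8**2))) = 2952/(-36931 + (-205/17 + 205/64)) = 2952/(-36931 - 9635/1088) = 2952/(-40190563/1088) = 2952*(-1088/40190563) = -3211776/40190563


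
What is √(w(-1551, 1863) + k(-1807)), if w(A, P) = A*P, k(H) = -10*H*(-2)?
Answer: I*√2925653 ≈ 1710.5*I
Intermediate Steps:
k(H) = 20*H
√(w(-1551, 1863) + k(-1807)) = √(-1551*1863 + 20*(-1807)) = √(-2889513 - 36140) = √(-2925653) = I*√2925653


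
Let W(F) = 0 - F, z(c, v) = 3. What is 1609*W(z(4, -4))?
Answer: -4827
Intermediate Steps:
W(F) = -F
1609*W(z(4, -4)) = 1609*(-1*3) = 1609*(-3) = -4827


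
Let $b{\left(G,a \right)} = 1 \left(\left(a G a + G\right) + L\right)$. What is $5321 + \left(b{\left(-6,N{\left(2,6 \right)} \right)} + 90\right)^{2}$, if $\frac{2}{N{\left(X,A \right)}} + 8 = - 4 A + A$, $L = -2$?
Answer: $\frac{343850985}{28561} \approx 12039.0$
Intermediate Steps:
$N{\left(X,A \right)} = \frac{2}{-8 - 3 A}$ ($N{\left(X,A \right)} = \frac{2}{-8 + \left(- 4 A + A\right)} = \frac{2}{-8 - 3 A}$)
$b{\left(G,a \right)} = -2 + G + G a^{2}$ ($b{\left(G,a \right)} = 1 \left(\left(a G a + G\right) - 2\right) = 1 \left(\left(G a a + G\right) - 2\right) = 1 \left(\left(G a^{2} + G\right) - 2\right) = 1 \left(\left(G + G a^{2}\right) - 2\right) = 1 \left(-2 + G + G a^{2}\right) = -2 + G + G a^{2}$)
$5321 + \left(b{\left(-6,N{\left(2,6 \right)} \right)} + 90\right)^{2} = 5321 + \left(\left(-2 - 6 - 6 \left(- \frac{2}{8 + 3 \cdot 6}\right)^{2}\right) + 90\right)^{2} = 5321 + \left(\left(-2 - 6 - 6 \left(- \frac{2}{8 + 18}\right)^{2}\right) + 90\right)^{2} = 5321 + \left(\left(-2 - 6 - 6 \left(- \frac{2}{26}\right)^{2}\right) + 90\right)^{2} = 5321 + \left(\left(-2 - 6 - 6 \left(\left(-2\right) \frac{1}{26}\right)^{2}\right) + 90\right)^{2} = 5321 + \left(\left(-2 - 6 - 6 \left(- \frac{1}{13}\right)^{2}\right) + 90\right)^{2} = 5321 + \left(\left(-2 - 6 - \frac{6}{169}\right) + 90\right)^{2} = 5321 + \left(- \frac{1358}{169} + 90\right)^{2} = 5321 + \left(\frac{13852}{169}\right)^{2} = 5321 + \frac{191877904}{28561} = \frac{343850985}{28561}$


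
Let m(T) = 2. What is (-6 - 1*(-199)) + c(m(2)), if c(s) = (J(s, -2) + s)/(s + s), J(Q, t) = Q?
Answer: 194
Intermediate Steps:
c(s) = 1 (c(s) = (s + s)/(s + s) = (2*s)/((2*s)) = (2*s)*(1/(2*s)) = 1)
(-6 - 1*(-199)) + c(m(2)) = (-6 - 1*(-199)) + 1 = (-6 + 199) + 1 = 193 + 1 = 194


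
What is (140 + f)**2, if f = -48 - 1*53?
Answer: 1521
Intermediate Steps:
f = -101 (f = -48 - 53 = -101)
(140 + f)**2 = (140 - 101)**2 = 39**2 = 1521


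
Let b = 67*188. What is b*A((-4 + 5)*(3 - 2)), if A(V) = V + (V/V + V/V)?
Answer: 37788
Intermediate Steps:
b = 12596
A(V) = 2 + V (A(V) = V + (1 + 1) = V + 2 = 2 + V)
b*A((-4 + 5)*(3 - 2)) = 12596*(2 + (-4 + 5)*(3 - 2)) = 12596*(2 + 1*1) = 12596*(2 + 1) = 12596*3 = 37788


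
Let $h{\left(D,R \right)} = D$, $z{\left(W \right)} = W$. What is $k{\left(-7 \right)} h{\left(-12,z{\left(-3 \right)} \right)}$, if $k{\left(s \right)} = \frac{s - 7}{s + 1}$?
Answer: $-28$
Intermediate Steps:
$k{\left(s \right)} = \frac{-7 + s}{1 + s}$
$k{\left(-7 \right)} h{\left(-12,z{\left(-3 \right)} \right)} = \frac{-7 - 7}{1 - 7} \left(-12\right) = \frac{1}{-6} \left(-14\right) \left(-12\right) = \left(- \frac{1}{6}\right) \left(-14\right) \left(-12\right) = \frac{7}{3} \left(-12\right) = -28$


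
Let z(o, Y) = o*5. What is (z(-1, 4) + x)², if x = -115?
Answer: 14400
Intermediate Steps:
z(o, Y) = 5*o
(z(-1, 4) + x)² = (5*(-1) - 115)² = (-5 - 115)² = (-120)² = 14400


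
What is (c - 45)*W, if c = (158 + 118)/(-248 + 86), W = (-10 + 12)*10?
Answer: -25220/27 ≈ -934.07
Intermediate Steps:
W = 20 (W = 2*10 = 20)
c = -46/27 (c = 276/(-162) = 276*(-1/162) = -46/27 ≈ -1.7037)
(c - 45)*W = (-46/27 - 45)*20 = -1261/27*20 = -25220/27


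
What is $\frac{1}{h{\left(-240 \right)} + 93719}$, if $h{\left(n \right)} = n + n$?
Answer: $\frac{1}{93239} \approx 1.0725 \cdot 10^{-5}$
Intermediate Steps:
$h{\left(n \right)} = 2 n$
$\frac{1}{h{\left(-240 \right)} + 93719} = \frac{1}{2 \left(-240\right) + 93719} = \frac{1}{-480 + 93719} = \frac{1}{93239}$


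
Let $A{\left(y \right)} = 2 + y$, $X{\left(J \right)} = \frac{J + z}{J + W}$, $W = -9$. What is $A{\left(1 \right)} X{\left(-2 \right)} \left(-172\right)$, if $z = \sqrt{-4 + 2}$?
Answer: $- \frac{1032}{11} + \frac{516 i \sqrt{2}}{11} \approx -93.818 + 66.339 i$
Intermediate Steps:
$z = i \sqrt{2}$ ($z = \sqrt{-2} = i \sqrt{2} \approx 1.4142 i$)
$X{\left(J \right)} = \frac{J + i \sqrt{2}}{-9 + J}$ ($X{\left(J \right)} = \frac{J + i \sqrt{2}}{J - 9} = \frac{J + i \sqrt{2}}{-9 + J}$)
$A{\left(1 \right)} X{\left(-2 \right)} \left(-172\right) = \left(2 + 1\right) \frac{-2 + i \sqrt{2}}{-9 - 2} \left(-172\right) = 3 \frac{-2 + i \sqrt{2}}{-11} \left(-172\right) = 3 \left(- \frac{-2 + i \sqrt{2}}{11}\right) \left(-172\right) = 3 \left(\frac{2}{11} - \frac{i \sqrt{2}}{11}\right) \left(-172\right) = \left(\frac{6}{11} - \frac{3 i \sqrt{2}}{11}\right) \left(-172\right) = - \frac{1032}{11} + \frac{516 i \sqrt{2}}{11}$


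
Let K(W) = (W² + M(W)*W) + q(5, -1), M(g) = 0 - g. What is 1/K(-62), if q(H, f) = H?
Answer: ⅕ ≈ 0.20000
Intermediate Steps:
M(g) = -g
K(W) = 5 (K(W) = (W² + (-W)*W) + 5 = (W² - W²) + 5 = 0 + 5 = 5)
1/K(-62) = 1/5 = ⅕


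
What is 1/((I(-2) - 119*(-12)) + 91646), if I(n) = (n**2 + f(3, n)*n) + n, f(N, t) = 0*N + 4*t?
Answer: 1/93092 ≈ 1.0742e-5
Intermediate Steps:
f(N, t) = 4*t (f(N, t) = 0 + 4*t = 4*t)
I(n) = n + 5*n**2 (I(n) = (n**2 + (4*n)*n) + n = (n**2 + 4*n**2) + n = 5*n**2 + n = n + 5*n**2)
1/((I(-2) - 119*(-12)) + 91646) = 1/((-2*(1 + 5*(-2)) - 119*(-12)) + 91646) = 1/((-2*(1 - 10) + 1428) + 91646) = 1/((-2*(-9) + 1428) + 91646) = 1/((18 + 1428) + 91646) = 1/(1446 + 91646) = 1/93092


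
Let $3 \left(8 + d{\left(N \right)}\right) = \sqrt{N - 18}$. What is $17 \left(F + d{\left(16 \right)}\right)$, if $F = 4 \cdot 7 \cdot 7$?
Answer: $3196 + \frac{17 i \sqrt{2}}{3} \approx 3196.0 + 8.0139 i$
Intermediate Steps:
$d{\left(N \right)} = -8 + \frac{\sqrt{-18 + N}}{3}$ ($d{\left(N \right)} = -8 + \frac{\sqrt{N - 18}}{3} = -8 + \frac{\sqrt{-18 + N}}{3}$)
$F = 196$ ($F = 28 \cdot 7 = 196$)
$17 \left(F + d{\left(16 \right)}\right) = 17 \left(196 - \left(8 - \frac{\sqrt{-18 + 16}}{3}\right)\right) = 17 \left(196 - \left(8 - \frac{\sqrt{-2}}{3}\right)\right) = 17 \left(196 - \left(8 - \frac{i \sqrt{2}}{3}\right)\right) = 17 \left(188 + \frac{i \sqrt{2}}{3}\right) = 3196 + \frac{17 i \sqrt{2}}{3}$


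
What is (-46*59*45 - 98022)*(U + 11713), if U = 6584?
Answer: -4028121144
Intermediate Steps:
(-46*59*45 - 98022)*(U + 11713) = (-46*59*45 - 98022)*(6584 + 11713) = (-2714*45 - 98022)*18297 = (-122130 - 98022)*18297 = -220152*18297 = -4028121144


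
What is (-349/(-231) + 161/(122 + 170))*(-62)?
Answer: -4312069/33726 ≈ -127.86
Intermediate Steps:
(-349/(-231) + 161/(122 + 170))*(-62) = (-349*(-1/231) + 161/292)*(-62) = (349/231 + 161*(1/292))*(-62) = (349/231 + 161/292)*(-62) = (139099/67452)*(-62) = -4312069/33726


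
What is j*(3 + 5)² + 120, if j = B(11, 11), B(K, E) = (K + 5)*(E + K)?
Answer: 22648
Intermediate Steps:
B(K, E) = (5 + K)*(E + K)
j = 352 (j = 11² + 5*11 + 5*11 + 11*11 = 121 + 55 + 55 + 121 = 352)
j*(3 + 5)² + 120 = 352*(3 + 5)² + 120 = 352*8² + 120 = 352*64 + 120 = 22528 + 120 = 22648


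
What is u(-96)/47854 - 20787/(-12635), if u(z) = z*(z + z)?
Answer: 613814709/302317645 ≈ 2.0304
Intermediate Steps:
u(z) = 2*z² (u(z) = z*(2*z) = 2*z²)
u(-96)/47854 - 20787/(-12635) = (2*(-96)²)/47854 - 20787/(-12635) = (2*9216)*(1/47854) - 20787*(-1/12635) = 18432*(1/47854) + 20787/12635 = 9216/23927 + 20787/12635 = 613814709/302317645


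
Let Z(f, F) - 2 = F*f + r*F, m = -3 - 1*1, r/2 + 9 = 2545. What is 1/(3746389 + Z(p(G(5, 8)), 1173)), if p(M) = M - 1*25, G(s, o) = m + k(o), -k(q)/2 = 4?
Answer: 1/9652446 ≈ 1.0360e-7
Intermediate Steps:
r = 5072 (r = -18 + 2*2545 = -18 + 5090 = 5072)
k(q) = -8 (k(q) = -2*4 = -8)
m = -4 (m = -3 - 1 = -4)
G(s, o) = -12 (G(s, o) = -4 - 8 = -12)
p(M) = -25 + M (p(M) = M - 25 = -25 + M)
Z(f, F) = 2 + 5072*F + F*f (Z(f, F) = 2 + (F*f + 5072*F) = 2 + (5072*F + F*f) = 2 + 5072*F + F*f)
1/(3746389 + Z(p(G(5, 8)), 1173)) = 1/(3746389 + (2 + 5072*1173 + 1173*(-25 - 12))) = 1/(3746389 + (2 + 5949456 + 1173*(-37))) = 1/(3746389 + (2 + 5949456 - 43401)) = 1/(3746389 + 5906057) = 1/9652446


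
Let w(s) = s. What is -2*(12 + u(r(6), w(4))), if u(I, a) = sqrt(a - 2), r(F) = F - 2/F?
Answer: -24 - 2*sqrt(2) ≈ -26.828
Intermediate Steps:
u(I, a) = sqrt(-2 + a)
-2*(12 + u(r(6), w(4))) = -2*(12 + sqrt(-2 + 4)) = -2*(12 + sqrt(2)) = -24 - 2*sqrt(2)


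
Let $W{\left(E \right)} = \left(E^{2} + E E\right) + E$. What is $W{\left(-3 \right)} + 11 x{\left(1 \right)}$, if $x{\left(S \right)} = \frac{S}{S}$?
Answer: $26$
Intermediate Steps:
$W{\left(E \right)} = E + 2 E^{2}$ ($W{\left(E \right)} = \left(E^{2} + E^{2}\right) + E = 2 E^{2} + E = E + 2 E^{2}$)
$x{\left(S \right)} = 1$
$W{\left(-3 \right)} + 11 x{\left(1 \right)} = - 3 \left(1 + 2 \left(-3\right)\right) + 11 \cdot 1 = - 3 \left(1 - 6\right) + 11 = \left(-3\right) \left(-5\right) + 11 = 15 + 11 = 26$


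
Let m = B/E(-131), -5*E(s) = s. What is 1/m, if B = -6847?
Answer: -131/34235 ≈ -0.0038265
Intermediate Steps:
E(s) = -s/5
m = -34235/131 (m = -6847/((-⅕*(-131))) = -6847/131/5 = -6847*5/131 = -34235/131 ≈ -261.34)
1/m = 1/(-34235/131) = -131/34235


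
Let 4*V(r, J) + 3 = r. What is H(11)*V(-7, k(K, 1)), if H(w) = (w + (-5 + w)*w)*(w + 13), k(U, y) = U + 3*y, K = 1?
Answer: -4620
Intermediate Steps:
V(r, J) = -¾ + r/4
H(w) = (13 + w)*(w + w*(-5 + w)) (H(w) = (w + w*(-5 + w))*(13 + w) = (13 + w)*(w + w*(-5 + w)))
H(11)*V(-7, k(K, 1)) = (11*(-52 + 11² + 9*11))*(-¾ + (¼)*(-7)) = (11*(-52 + 121 + 99))*(-¾ - 7/4) = (11*168)*(-5/2) = 1848*(-5/2) = -4620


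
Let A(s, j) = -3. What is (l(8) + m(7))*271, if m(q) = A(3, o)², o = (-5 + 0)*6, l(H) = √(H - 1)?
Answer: 2439 + 271*√7 ≈ 3156.0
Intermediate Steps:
l(H) = √(-1 + H)
o = -30 (o = -5*6 = -30)
m(q) = 9 (m(q) = (-3)² = 9)
(l(8) + m(7))*271 = (√(-1 + 8) + 9)*271 = (√7 + 9)*271 = (9 + √7)*271 = 2439 + 271*√7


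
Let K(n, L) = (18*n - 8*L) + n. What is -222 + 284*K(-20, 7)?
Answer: -124046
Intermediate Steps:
K(n, L) = -8*L + 19*n (K(n, L) = (-8*L + 18*n) + n = -8*L + 19*n)
-222 + 284*K(-20, 7) = -222 + 284*(-8*7 + 19*(-20)) = -222 + 284*(-56 - 380) = -222 + 284*(-436) = -222 - 123824 = -124046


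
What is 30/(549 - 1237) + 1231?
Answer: 423449/344 ≈ 1231.0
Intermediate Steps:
30/(549 - 1237) + 1231 = 30/(-688) + 1231 = -1/688*30 + 1231 = -15/344 + 1231 = 423449/344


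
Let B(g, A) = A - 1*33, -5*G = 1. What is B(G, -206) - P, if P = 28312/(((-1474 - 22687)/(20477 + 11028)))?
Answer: 886195081/24161 ≈ 36679.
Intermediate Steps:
G = -⅕ (G = -⅕*1 = -⅕ ≈ -0.20000)
B(g, A) = -33 + A (B(g, A) = A - 33 = -33 + A)
P = -891969560/24161 (P = 28312/((-24161/31505)) = 28312/((-24161*1/31505)) = 28312/(-24161/31505) = 28312*(-31505/24161) = -891969560/24161 ≈ -36918.)
B(G, -206) - P = (-33 - 206) - 1*(-891969560/24161) = -239 + 891969560/24161 = 886195081/24161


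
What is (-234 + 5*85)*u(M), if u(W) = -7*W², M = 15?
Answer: -300825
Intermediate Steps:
(-234 + 5*85)*u(M) = (-234 + 5*85)*(-7*15²) = (-234 + 425)*(-7*225) = 191*(-1575) = -300825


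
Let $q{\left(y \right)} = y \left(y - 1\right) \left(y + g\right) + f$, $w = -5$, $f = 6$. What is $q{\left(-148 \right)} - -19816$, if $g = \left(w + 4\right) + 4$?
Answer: $-3177718$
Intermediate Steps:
$g = 3$ ($g = \left(-5 + 4\right) + 4 = -1 + 4 = 3$)
$q{\left(y \right)} = 6 + y \left(-1 + y\right) \left(3 + y\right)$ ($q{\left(y \right)} = y \left(y - 1\right) \left(y + 3\right) + 6 = y \left(-1 + y\right) \left(3 + y\right) + 6 = 6 + y \left(-1 + y\right) \left(3 + y\right)$)
$q{\left(-148 \right)} - -19816 = \left(6 + \left(-148\right)^{3} - -444 + 2 \left(-148\right)^{2}\right) - -19816 = \left(6 - 3241792 + 444 + 2 \cdot 21904\right) + 19816 = \left(6 - 3241792 + 444 + 43808\right) + 19816 = -3197534 + 19816 = -3177718$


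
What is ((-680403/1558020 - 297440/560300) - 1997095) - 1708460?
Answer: -829435121000923/223835540 ≈ -3.7056e+6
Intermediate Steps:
((-680403/1558020 - 297440/560300) - 1997095) - 1708460 = ((-680403*1/1558020 - 297440*1/560300) - 1997095) - 1708460 = ((-226801/519340 - 1144/2155) - 1997095) - 1708460 = (-216576223/223835540 - 1997095) - 1708460 = -447021054332523/223835540 - 1708460 = -829435121000923/223835540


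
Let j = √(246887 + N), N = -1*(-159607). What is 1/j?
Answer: √45166/135498 ≈ 0.0015685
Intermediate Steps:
N = 159607
j = 3*√45166 (j = √(246887 + 159607) = √406494 = 3*√45166 ≈ 637.57)
1/j = 1/(3*√45166) = √45166/135498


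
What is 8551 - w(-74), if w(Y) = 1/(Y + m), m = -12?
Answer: 735387/86 ≈ 8551.0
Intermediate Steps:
w(Y) = 1/(-12 + Y) (w(Y) = 1/(Y - 12) = 1/(-12 + Y))
8551 - w(-74) = 8551 - 1/(-12 - 74) = 8551 - 1/(-86) = 8551 - 1*(-1/86) = 8551 + 1/86 = 735387/86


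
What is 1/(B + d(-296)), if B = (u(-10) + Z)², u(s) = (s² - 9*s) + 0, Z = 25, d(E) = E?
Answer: 1/45929 ≈ 2.1773e-5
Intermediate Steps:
u(s) = s² - 9*s
B = 46225 (B = (-10*(-9 - 10) + 25)² = (-10*(-19) + 25)² = (190 + 25)² = 215² = 46225)
1/(B + d(-296)) = 1/(46225 - 296) = 1/45929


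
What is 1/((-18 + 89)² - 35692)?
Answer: -1/30651 ≈ -3.2625e-5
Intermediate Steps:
1/((-18 + 89)² - 35692) = 1/(71² - 35692) = 1/(5041 - 35692) = 1/(-30651) = -1/30651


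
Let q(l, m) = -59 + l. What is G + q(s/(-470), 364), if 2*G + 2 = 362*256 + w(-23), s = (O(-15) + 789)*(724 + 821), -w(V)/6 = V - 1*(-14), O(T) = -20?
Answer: 4114861/94 ≈ 43775.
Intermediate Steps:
w(V) = -84 - 6*V (w(V) = -6*(V - 1*(-14)) = -6*(V + 14) = -6*(14 + V) = -84 - 6*V)
s = 1188105 (s = (-20 + 789)*(724 + 821) = 769*1545 = 1188105)
G = 46362 (G = -1 + (362*256 + (-84 - 6*(-23)))/2 = -1 + (92672 + (-84 + 138))/2 = -1 + (92672 + 54)/2 = -1 + (½)*92726 = -1 + 46363 = 46362)
G + q(s/(-470), 364) = 46362 + (-59 + 1188105/(-470)) = 46362 + (-59 + 1188105*(-1/470)) = 46362 + (-59 - 237621/94) = 46362 - 243167/94 = 4114861/94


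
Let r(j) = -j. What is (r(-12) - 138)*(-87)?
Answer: 10962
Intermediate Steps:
(r(-12) - 138)*(-87) = (-1*(-12) - 138)*(-87) = (12 - 138)*(-87) = -126*(-87) = 10962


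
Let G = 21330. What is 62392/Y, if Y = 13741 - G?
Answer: -62392/7589 ≈ -8.2214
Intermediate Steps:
Y = -7589 (Y = 13741 - 1*21330 = 13741 - 21330 = -7589)
62392/Y = 62392/(-7589) = 62392*(-1/7589) = -62392/7589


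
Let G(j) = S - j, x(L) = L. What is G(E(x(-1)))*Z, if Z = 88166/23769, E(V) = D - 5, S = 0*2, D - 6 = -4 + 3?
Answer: 0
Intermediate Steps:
D = 5 (D = 6 + (-4 + 3) = 6 - 1 = 5)
S = 0
E(V) = 0 (E(V) = 5 - 5 = 0)
Z = 88166/23769 (Z = 88166*(1/23769) = 88166/23769 ≈ 3.7093)
G(j) = -j (G(j) = 0 - j = -j)
G(E(x(-1)))*Z = -1*0*(88166/23769) = 0*(88166/23769) = 0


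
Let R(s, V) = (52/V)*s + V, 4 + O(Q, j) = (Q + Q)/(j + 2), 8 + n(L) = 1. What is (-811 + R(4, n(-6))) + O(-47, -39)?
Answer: -219936/259 ≈ -849.17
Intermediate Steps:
n(L) = -7 (n(L) = -8 + 1 = -7)
O(Q, j) = -4 + 2*Q/(2 + j) (O(Q, j) = -4 + (Q + Q)/(j + 2) = -4 + (2*Q)/(2 + j) = -4 + 2*Q/(2 + j))
R(s, V) = V + 52*s/V (R(s, V) = 52*s/V + V = V + 52*s/V)
(-811 + R(4, n(-6))) + O(-47, -39) = (-811 + (-7 + 52*4/(-7))) + 2*(-4 - 47 - 2*(-39))/(2 - 39) = (-811 + (-7 + 52*4*(-⅐))) + 2*(-4 - 47 + 78)/(-37) = (-811 + (-7 - 208/7)) + 2*(-1/37)*27 = (-811 - 257/7) - 54/37 = -5934/7 - 54/37 = -219936/259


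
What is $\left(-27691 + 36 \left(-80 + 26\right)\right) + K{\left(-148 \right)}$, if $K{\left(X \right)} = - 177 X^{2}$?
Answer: $-3906643$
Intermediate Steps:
$\left(-27691 + 36 \left(-80 + 26\right)\right) + K{\left(-148 \right)} = \left(-27691 + 36 \left(-80 + 26\right)\right) - 177 \left(-148\right)^{2} = \left(-27691 + 36 \left(-54\right)\right) - 3877008 = \left(-27691 - 1944\right) - 3877008 = -29635 - 3877008 = -3906643$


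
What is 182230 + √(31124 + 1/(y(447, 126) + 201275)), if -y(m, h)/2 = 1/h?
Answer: 182230 + √1251111789092373359/6340162 ≈ 1.8241e+5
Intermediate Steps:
y(m, h) = -2/h
182230 + √(31124 + 1/(y(447, 126) + 201275)) = 182230 + √(31124 + 1/(-2/126 + 201275)) = 182230 + √(31124 + 1/(-2*1/126 + 201275)) = 182230 + √(31124 + 1/(-1/63 + 201275)) = 182230 + √(31124 + 1/(12680324/63)) = 182230 + √(31124 + 63/12680324) = 182230 + √(394662404239/12680324) = 182230 + √1251111789092373359/6340162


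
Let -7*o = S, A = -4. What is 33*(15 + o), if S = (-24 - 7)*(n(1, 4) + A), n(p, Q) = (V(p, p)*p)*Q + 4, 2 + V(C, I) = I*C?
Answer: -627/7 ≈ -89.571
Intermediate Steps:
V(C, I) = -2 + C*I (V(C, I) = -2 + I*C = -2 + C*I)
n(p, Q) = 4 + Q*p*(-2 + p**2) (n(p, Q) = ((-2 + p*p)*p)*Q + 4 = ((-2 + p**2)*p)*Q + 4 = (p*(-2 + p**2))*Q + 4 = Q*p*(-2 + p**2) + 4 = 4 + Q*p*(-2 + p**2))
S = 124 (S = (-24 - 7)*((4 + 4*1*(-2 + 1**2)) - 4) = -31*((4 + 4*1*(-2 + 1)) - 4) = -31*((4 + 4*1*(-1)) - 4) = -31*((4 - 4) - 4) = -31*(0 - 4) = -31*(-4) = 124)
o = -124/7 (o = -1/7*124 = -124/7 ≈ -17.714)
33*(15 + o) = 33*(15 - 124/7) = 33*(-19/7) = -627/7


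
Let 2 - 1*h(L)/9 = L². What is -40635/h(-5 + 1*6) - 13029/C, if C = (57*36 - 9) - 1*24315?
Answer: -33515017/7424 ≈ -4514.4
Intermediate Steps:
C = -22272 (C = (2052 - 9) - 24315 = 2043 - 24315 = -22272)
h(L) = 18 - 9*L²
-40635/h(-5 + 1*6) - 13029/C = -40635/(18 - 9*(-5 + 1*6)²) - 13029/(-22272) = -40635/(18 - 9*(-5 + 6)²) - 13029*(-1/22272) = -40635/(18 - 9*1²) + 4343/7424 = -40635/(18 - 9*1) + 4343/7424 = -40635/(18 - 9) + 4343/7424 = -40635/9 + 4343/7424 = -40635*⅑ + 4343/7424 = -4515 + 4343/7424 = -33515017/7424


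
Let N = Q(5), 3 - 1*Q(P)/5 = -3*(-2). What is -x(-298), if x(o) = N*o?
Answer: -4470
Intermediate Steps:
Q(P) = -15 (Q(P) = 15 - (-15)*(-2) = 15 - 5*6 = 15 - 30 = -15)
N = -15
x(o) = -15*o
-x(-298) = -(-15)*(-298) = -1*4470 = -4470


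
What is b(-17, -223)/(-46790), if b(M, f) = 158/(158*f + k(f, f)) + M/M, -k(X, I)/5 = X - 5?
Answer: -8484/398814565 ≈ -2.1273e-5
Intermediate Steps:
k(X, I) = 25 - 5*X (k(X, I) = -5*(X - 5) = -5*(-5 + X) = 25 - 5*X)
b(M, f) = 1 + 158/(25 + 153*f) (b(M, f) = 158/(158*f + (25 - 5*f)) + M/M = 158/(25 + 153*f) + 1 = 1 + 158/(25 + 153*f))
b(-17, -223)/(-46790) = (3*(61 + 51*(-223))/(25 + 153*(-223)))/(-46790) = (3*(61 - 11373)/(25 - 34119))*(-1/46790) = (3*(-11312)/(-34094))*(-1/46790) = (3*(-1/34094)*(-11312))*(-1/46790) = (16968/17047)*(-1/46790) = -8484/398814565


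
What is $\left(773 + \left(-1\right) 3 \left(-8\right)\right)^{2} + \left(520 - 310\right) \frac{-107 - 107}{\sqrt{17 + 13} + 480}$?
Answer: $\frac{696721553}{1097} + \frac{214 \sqrt{30}}{1097} \approx 6.3512 \cdot 10^{5}$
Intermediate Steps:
$\left(773 + \left(-1\right) 3 \left(-8\right)\right)^{2} + \left(520 - 310\right) \frac{-107 - 107}{\sqrt{17 + 13} + 480} = \left(773 - -24\right)^{2} + 210 \left(- \frac{214}{\sqrt{30} + 480}\right) = \left(773 + 24\right)^{2} + 210 \left(- \frac{214}{480 + \sqrt{30}}\right) = 797^{2} - \frac{44940}{480 + \sqrt{30}} = 635209 - \frac{44940}{480 + \sqrt{30}}$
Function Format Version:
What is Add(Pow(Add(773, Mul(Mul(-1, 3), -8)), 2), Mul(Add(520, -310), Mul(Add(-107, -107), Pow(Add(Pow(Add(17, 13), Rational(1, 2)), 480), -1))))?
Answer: Add(Rational(696721553, 1097), Mul(Rational(214, 1097), Pow(30, Rational(1, 2)))) ≈ 6.3512e+5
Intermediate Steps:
Add(Pow(Add(773, Mul(Mul(-1, 3), -8)), 2), Mul(Add(520, -310), Mul(Add(-107, -107), Pow(Add(Pow(Add(17, 13), Rational(1, 2)), 480), -1)))) = Add(Pow(Add(773, Mul(-3, -8)), 2), Mul(210, Mul(-214, Pow(Add(Pow(30, Rational(1, 2)), 480), -1)))) = Add(Pow(Add(773, 24), 2), Mul(210, Mul(-214, Pow(Add(480, Pow(30, Rational(1, 2))), -1)))) = Add(Pow(797, 2), Mul(-44940, Pow(Add(480, Pow(30, Rational(1, 2))), -1))) = Add(635209, Mul(-44940, Pow(Add(480, Pow(30, Rational(1, 2))), -1)))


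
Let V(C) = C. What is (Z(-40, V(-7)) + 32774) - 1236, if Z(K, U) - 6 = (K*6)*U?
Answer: 33224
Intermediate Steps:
Z(K, U) = 6 + 6*K*U (Z(K, U) = 6 + (K*6)*U = 6 + (6*K)*U = 6 + 6*K*U)
(Z(-40, V(-7)) + 32774) - 1236 = ((6 + 6*(-40)*(-7)) + 32774) - 1236 = ((6 + 1680) + 32774) - 1236 = (1686 + 32774) - 1236 = 34460 - 1236 = 33224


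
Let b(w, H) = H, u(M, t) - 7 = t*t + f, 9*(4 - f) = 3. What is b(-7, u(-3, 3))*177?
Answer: 3481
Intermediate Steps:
f = 11/3 (f = 4 - ⅑*3 = 4 - ⅓ = 11/3 ≈ 3.6667)
u(M, t) = 32/3 + t² (u(M, t) = 7 + (t*t + 11/3) = 7 + (t² + 11/3) = 7 + (11/3 + t²) = 32/3 + t²)
b(-7, u(-3, 3))*177 = (32/3 + 3²)*177 = (32/3 + 9)*177 = (59/3)*177 = 3481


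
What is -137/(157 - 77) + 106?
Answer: 8343/80 ≈ 104.29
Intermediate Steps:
-137/(157 - 77) + 106 = -137/80 + 106 = 8343/80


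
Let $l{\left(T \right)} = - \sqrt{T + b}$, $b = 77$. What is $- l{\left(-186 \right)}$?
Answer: $i \sqrt{109} \approx 10.44 i$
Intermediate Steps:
$l{\left(T \right)} = - \sqrt{77 + T}$ ($l{\left(T \right)} = - \sqrt{T + 77} = - \sqrt{77 + T}$)
$- l{\left(-186 \right)} = - \left(-1\right) \sqrt{77 - 186} = - \left(-1\right) \sqrt{-109} = - \left(-1\right) i \sqrt{109} = i \sqrt{109}$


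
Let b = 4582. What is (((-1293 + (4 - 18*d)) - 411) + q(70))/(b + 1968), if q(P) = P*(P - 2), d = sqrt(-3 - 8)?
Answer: 306/655 - 9*I*sqrt(11)/3275 ≈ 0.46718 - 0.0091144*I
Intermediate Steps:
d = I*sqrt(11) (d = sqrt(-11) = I*sqrt(11) ≈ 3.3166*I)
q(P) = P*(-2 + P)
(((-1293 + (4 - 18*d)) - 411) + q(70))/(b + 1968) = (((-1293 + (4 - 18*I*sqrt(11))) - 411) + 70*(-2 + 70))/(4582 + 1968) = (((-1293 + (4 - 18*I*sqrt(11))) - 411) + 70*68)/6550 = (((-1289 - 18*I*sqrt(11)) - 411) + 4760)*(1/6550) = ((-1700 - 18*I*sqrt(11)) + 4760)*(1/6550) = (3060 - 18*I*sqrt(11))*(1/6550) = 306/655 - 9*I*sqrt(11)/3275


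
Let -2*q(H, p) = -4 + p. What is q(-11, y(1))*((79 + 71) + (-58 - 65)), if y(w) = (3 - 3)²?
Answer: 54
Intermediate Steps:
y(w) = 0 (y(w) = 0² = 0)
q(H, p) = 2 - p/2 (q(H, p) = -(-4 + p)/2 = 2 - p/2)
q(-11, y(1))*((79 + 71) + (-58 - 65)) = (2 - ½*0)*((79 + 71) + (-58 - 65)) = (2 + 0)*(150 - 123) = 2*27 = 54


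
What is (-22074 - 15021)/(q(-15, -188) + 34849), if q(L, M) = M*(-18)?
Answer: -37095/38233 ≈ -0.97023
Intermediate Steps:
q(L, M) = -18*M
(-22074 - 15021)/(q(-15, -188) + 34849) = (-22074 - 15021)/(-18*(-188) + 34849) = -37095/(3384 + 34849) = -37095/38233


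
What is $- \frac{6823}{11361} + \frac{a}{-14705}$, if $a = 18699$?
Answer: $- \frac{312771554}{167063505} \approx -1.8722$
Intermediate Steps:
$- \frac{6823}{11361} + \frac{a}{-14705} = - \frac{6823}{11361} + \frac{18699}{-14705} = \left(-6823\right) \frac{1}{11361} + 18699 \left(- \frac{1}{14705}\right) = - \frac{6823}{11361} - \frac{18699}{14705} = - \frac{312771554}{167063505}$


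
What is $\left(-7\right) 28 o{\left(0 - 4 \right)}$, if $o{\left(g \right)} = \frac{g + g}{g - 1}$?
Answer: $- \frac{1568}{5} \approx -313.6$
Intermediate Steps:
$o{\left(g \right)} = \frac{2 g}{-1 + g}$
$\left(-7\right) 28 o{\left(0 - 4 \right)} = \left(-7\right) 28 \frac{2 \left(0 - 4\right)}{-1 + \left(0 - 4\right)} = - 196 \frac{2 \left(0 - 4\right)}{-1 + \left(0 - 4\right)} = - 196 \cdot 2 \left(-4\right) \frac{1}{-1 - 4} = - 196 \cdot 2 \left(-4\right) \frac{1}{-5} = - 196 \cdot 2 \left(-4\right) \left(- \frac{1}{5}\right) = \left(-196\right) \frac{8}{5} = - \frac{1568}{5}$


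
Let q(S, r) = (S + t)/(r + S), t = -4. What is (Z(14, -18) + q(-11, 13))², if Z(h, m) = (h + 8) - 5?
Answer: 361/4 ≈ 90.250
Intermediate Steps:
q(S, r) = (-4 + S)/(S + r) (q(S, r) = (S - 4)/(r + S) = (-4 + S)/(S + r))
Z(h, m) = 3 + h (Z(h, m) = (8 + h) - 5 = 3 + h)
(Z(14, -18) + q(-11, 13))² = ((3 + 14) + (-4 - 11)/(-11 + 13))² = (17 - 15/2)² = (19/2)² = 361/4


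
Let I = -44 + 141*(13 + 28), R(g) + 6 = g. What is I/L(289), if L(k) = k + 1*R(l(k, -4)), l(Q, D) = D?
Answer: 5737/279 ≈ 20.563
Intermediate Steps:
R(g) = -6 + g
I = 5737 (I = -44 + 141*41 = -44 + 5781 = 5737)
L(k) = -10 + k (L(k) = k + 1*(-6 - 4) = k + 1*(-10) = k - 10 = -10 + k)
I/L(289) = 5737/(-10 + 289) = 5737/279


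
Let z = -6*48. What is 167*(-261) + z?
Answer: -43875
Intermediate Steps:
z = -288
167*(-261) + z = 167*(-261) - 288 = -43587 - 288 = -43875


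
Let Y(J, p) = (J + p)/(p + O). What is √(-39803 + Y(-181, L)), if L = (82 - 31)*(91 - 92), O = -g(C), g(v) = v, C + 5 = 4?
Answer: 3*I*√110551/5 ≈ 199.5*I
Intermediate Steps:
C = -1 (C = -5 + 4 = -1)
O = 1 (O = -1*(-1) = 1)
L = -51 (L = 51*(-1) = -51)
Y(J, p) = (J + p)/(1 + p) (Y(J, p) = (J + p)/(p + 1) = (J + p)/(1 + p))
√(-39803 + Y(-181, L)) = √(-39803 + (-181 - 51)/(1 - 51)) = √(-39803 - 232/(-50)) = √(-39803 - 1/50*(-232)) = √(-39803 + 116/25) = √(-994959/25) = 3*I*√110551/5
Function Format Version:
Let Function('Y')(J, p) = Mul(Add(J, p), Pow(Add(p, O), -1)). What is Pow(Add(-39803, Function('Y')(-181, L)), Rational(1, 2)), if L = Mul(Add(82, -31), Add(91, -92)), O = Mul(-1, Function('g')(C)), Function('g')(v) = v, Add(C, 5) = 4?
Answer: Mul(Rational(3, 5), I, Pow(110551, Rational(1, 2))) ≈ Mul(199.50, I)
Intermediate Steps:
C = -1 (C = Add(-5, 4) = -1)
O = 1 (O = Mul(-1, -1) = 1)
L = -51 (L = Mul(51, -1) = -51)
Function('Y')(J, p) = Mul(Pow(Add(1, p), -1), Add(J, p)) (Function('Y')(J, p) = Mul(Add(J, p), Pow(Add(p, 1), -1)) = Mul(Add(J, p), Pow(Add(1, p), -1)) = Mul(Pow(Add(1, p), -1), Add(J, p)))
Pow(Add(-39803, Function('Y')(-181, L)), Rational(1, 2)) = Pow(Add(-39803, Mul(Pow(Add(1, -51), -1), Add(-181, -51))), Rational(1, 2)) = Pow(Add(-39803, Mul(Pow(-50, -1), -232)), Rational(1, 2)) = Pow(Add(-39803, Mul(Rational(-1, 50), -232)), Rational(1, 2)) = Pow(Add(-39803, Rational(116, 25)), Rational(1, 2)) = Pow(Rational(-994959, 25), Rational(1, 2)) = Mul(Rational(3, 5), I, Pow(110551, Rational(1, 2)))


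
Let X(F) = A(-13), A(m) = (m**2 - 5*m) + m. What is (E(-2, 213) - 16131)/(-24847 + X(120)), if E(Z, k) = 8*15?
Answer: 16011/24626 ≈ 0.65017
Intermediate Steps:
E(Z, k) = 120
A(m) = m**2 - 4*m
X(F) = 221 (X(F) = -13*(-4 - 13) = -13*(-17) = 221)
(E(-2, 213) - 16131)/(-24847 + X(120)) = (120 - 16131)/(-24847 + 221) = -16011/(-24626) = -16011*(-1/24626) = 16011/24626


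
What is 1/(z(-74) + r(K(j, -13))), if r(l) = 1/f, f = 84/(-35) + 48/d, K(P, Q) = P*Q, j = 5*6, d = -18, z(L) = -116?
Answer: -76/8831 ≈ -0.0086060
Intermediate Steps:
j = 30
f = -76/15 (f = 84/(-35) + 48/(-18) = 84*(-1/35) + 48*(-1/18) = -12/5 - 8/3 = -76/15 ≈ -5.0667)
r(l) = -15/76 (r(l) = 1/(-76/15) = -15/76)
1/(z(-74) + r(K(j, -13))) = 1/(-116 - 15/76) = 1/(-8831/76) = -76/8831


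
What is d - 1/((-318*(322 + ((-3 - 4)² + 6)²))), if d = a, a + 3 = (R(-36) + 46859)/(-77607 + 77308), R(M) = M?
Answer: -50790590821/318239454 ≈ -159.60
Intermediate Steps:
a = -47720/299 (a = -3 + (-36 + 46859)/(-77607 + 77308) = -3 + 46823/(-299) = -3 + 46823*(-1/299) = -3 - 46823/299 = -47720/299 ≈ -159.60)
d = -47720/299 ≈ -159.60
d - 1/((-318*(322 + ((-3 - 4)² + 6)²))) = -47720/299 - 1/((-318*(322 + ((-3 - 4)² + 6)²))) = -47720/299 - 1/((-318*(322 + ((-7)² + 6)²))) = -47720/299 - 1/((-318*(322 + (49 + 6)²))) = -47720/299 - 1/((-318*(322 + 55²))) = -47720/299 - 1/((-318*(322 + 3025))) = -47720/299 - 1/((-318*3347)) = -47720/299 - 1/(-1064346) = -47720/299 - 1*(-1/1064346) = -47720/299 + 1/1064346 = -50790590821/318239454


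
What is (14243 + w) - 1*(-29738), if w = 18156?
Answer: 62137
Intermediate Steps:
(14243 + w) - 1*(-29738) = (14243 + 18156) - 1*(-29738) = 32399 + 29738 = 62137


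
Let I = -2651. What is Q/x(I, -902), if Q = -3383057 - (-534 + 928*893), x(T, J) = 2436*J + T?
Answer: 4211227/2199923 ≈ 1.9143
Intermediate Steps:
x(T, J) = T + 2436*J
Q = -4211227 (Q = -3383057 - (-534 + 828704) = -3383057 - 1*828170 = -3383057 - 828170 = -4211227)
Q/x(I, -902) = -4211227/(-2651 + 2436*(-902)) = -4211227/(-2651 - 2197272) = -4211227/(-2199923) = -4211227*(-1/2199923) = 4211227/2199923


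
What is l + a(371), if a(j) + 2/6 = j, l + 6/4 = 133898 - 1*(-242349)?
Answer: 2259697/6 ≈ 3.7662e+5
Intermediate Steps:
l = 752491/2 (l = -3/2 + (133898 - 1*(-242349)) = -3/2 + (133898 + 242349) = -3/2 + 376247 = 752491/2 ≈ 3.7625e+5)
a(j) = -⅓ + j
l + a(371) = 752491/2 + (-⅓ + 371) = 752491/2 + 1112/3 = 2259697/6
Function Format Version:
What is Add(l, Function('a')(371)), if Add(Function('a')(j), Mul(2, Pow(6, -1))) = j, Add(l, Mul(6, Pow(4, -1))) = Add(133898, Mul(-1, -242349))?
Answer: Rational(2259697, 6) ≈ 3.7662e+5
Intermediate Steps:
l = Rational(752491, 2) (l = Add(Rational(-3, 2), Add(133898, Mul(-1, -242349))) = Add(Rational(-3, 2), Add(133898, 242349)) = Add(Rational(-3, 2), 376247) = Rational(752491, 2) ≈ 3.7625e+5)
Function('a')(j) = Add(Rational(-1, 3), j)
Add(l, Function('a')(371)) = Add(Rational(752491, 2), Add(Rational(-1, 3), 371)) = Add(Rational(752491, 2), Rational(1112, 3)) = Rational(2259697, 6)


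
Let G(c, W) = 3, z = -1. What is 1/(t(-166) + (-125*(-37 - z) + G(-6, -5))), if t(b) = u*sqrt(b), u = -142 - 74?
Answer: 1501/9340635 + 24*I*sqrt(166)/3113545 ≈ 0.0001607 + 9.9314e-5*I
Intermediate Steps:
u = -216
t(b) = -216*sqrt(b)
1/(t(-166) + (-125*(-37 - z) + G(-6, -5))) = 1/(-216*I*sqrt(166) + (-125*(-37 - 1*(-1)) + 3)) = 1/(-216*I*sqrt(166) + (-125*(-37 + 1) + 3)) = 1/(-216*I*sqrt(166) + (-125*(-36) + 3)) = 1/(-216*I*sqrt(166) + (4500 + 3)) = 1/(-216*I*sqrt(166) + 4503) = 1/(4503 - 216*I*sqrt(166))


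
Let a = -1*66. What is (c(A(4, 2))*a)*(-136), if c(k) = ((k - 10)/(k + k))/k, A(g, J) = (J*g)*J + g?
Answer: 561/5 ≈ 112.20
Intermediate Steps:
a = -66
A(g, J) = g + g*J**2 (A(g, J) = g*J**2 + g = g + g*J**2)
c(k) = (-10 + k)/(2*k**2) (c(k) = ((-10 + k)/((2*k)))/k = ((-10 + k)*(1/(2*k)))/k = ((-10 + k)/(2*k))/k = (-10 + k)/(2*k**2))
(c(A(4, 2))*a)*(-136) = (((-10 + 4*(1 + 2**2))/(2*(4*(1 + 2**2))**2))*(-66))*(-136) = (((-10 + 4*(1 + 4))/(2*(4*(1 + 4))**2))*(-66))*(-136) = (((-10 + 4*5)/(2*(4*5)**2))*(-66))*(-136) = (((1/2)*(-10 + 20)/20**2)*(-66))*(-136) = (((1/2)*(1/400)*10)*(-66))*(-136) = ((1/80)*(-66))*(-136) = -33/40*(-136) = 561/5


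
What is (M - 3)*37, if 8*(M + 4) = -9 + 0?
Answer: -2405/8 ≈ -300.63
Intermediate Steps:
M = -41/8 (M = -4 + (-9 + 0)/8 = -4 + (⅛)*(-9) = -4 - 9/8 = -41/8 ≈ -5.1250)
(M - 3)*37 = (-41/8 - 3)*37 = -65/8*37 = -2405/8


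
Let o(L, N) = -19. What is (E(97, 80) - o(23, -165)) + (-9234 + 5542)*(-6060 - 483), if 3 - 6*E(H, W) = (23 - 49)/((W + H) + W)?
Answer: 37249747847/1542 ≈ 2.4157e+7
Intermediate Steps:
E(H, W) = ½ + 13/(3*(H + 2*W)) (E(H, W) = ½ - (23 - 49)/(6*((W + H) + W)) = ½ - (-13)/(3*((H + W) + W)) = ½ - (-13)/(3*(H + 2*W)) = ½ + 13/(3*(H + 2*W)))
(E(97, 80) - o(23, -165)) + (-9234 + 5542)*(-6060 - 483) = ((13/3 + 80 + (½)*97)/(97 + 2*80) - 1*(-19)) + (-9234 + 5542)*(-6060 - 483) = ((13/3 + 80 + 97/2)/(97 + 160) + 19) - 3692*(-6543) = ((797/6)/257 + 19) + 24156756 = ((1/257)*(797/6) + 19) + 24156756 = (797/1542 + 19) + 24156756 = 30095/1542 + 24156756 = 37249747847/1542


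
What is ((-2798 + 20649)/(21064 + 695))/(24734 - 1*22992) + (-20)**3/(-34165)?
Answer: 60768660683/258999248274 ≈ 0.23463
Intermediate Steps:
((-2798 + 20649)/(21064 + 695))/(24734 - 1*22992) + (-20)**3/(-34165) = (17851/21759)/(24734 - 22992) - 8000*(-1/34165) = (17851*(1/21759))/1742 + 1600/6833 = (17851/21759)*(1/1742) + 1600/6833 = 17851/37904178 + 1600/6833 = 60768660683/258999248274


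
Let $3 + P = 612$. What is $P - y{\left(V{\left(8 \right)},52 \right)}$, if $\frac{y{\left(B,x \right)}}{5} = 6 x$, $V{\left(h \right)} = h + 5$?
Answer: $-951$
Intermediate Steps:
$P = 609$ ($P = -3 + 612 = 609$)
$V{\left(h \right)} = 5 + h$
$y{\left(B,x \right)} = 30 x$ ($y{\left(B,x \right)} = 5 \cdot 6 x = 30 x$)
$P - y{\left(V{\left(8 \right)},52 \right)} = 609 - 30 \cdot 52 = 609 - 1560 = -951$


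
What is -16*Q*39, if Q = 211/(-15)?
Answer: 43888/5 ≈ 8777.6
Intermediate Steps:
Q = -211/15 (Q = 211*(-1/15) = -211/15 ≈ -14.067)
-16*Q*39 = -16*(-211/15)*39 = (3376/15)*39 = 43888/5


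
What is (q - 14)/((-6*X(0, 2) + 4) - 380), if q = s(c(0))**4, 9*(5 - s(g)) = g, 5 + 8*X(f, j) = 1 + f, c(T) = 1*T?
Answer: -611/373 ≈ -1.6381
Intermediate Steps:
c(T) = T
X(f, j) = -1/2 + f/8 (X(f, j) = -5/8 + (1 + f)/8 = -5/8 + (1/8 + f/8) = -1/2 + f/8)
s(g) = 5 - g/9
q = 625 (q = (5 - 1/9*0)**4 = (5 + 0)**4 = 5**4 = 625)
(q - 14)/((-6*X(0, 2) + 4) - 380) = (625 - 14)/((-6*(-1/2 + (1/8)*0) + 4) - 380) = 611/((-6*(-1/2 + 0) + 4) - 380) = 611/((-6*(-1/2) + 4) - 380) = 611/((3 + 4) - 380) = 611/(7 - 380) = 611/(-373) = 611*(-1/373) = -611/373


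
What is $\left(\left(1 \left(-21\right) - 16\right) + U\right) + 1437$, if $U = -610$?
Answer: $790$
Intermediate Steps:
$\left(\left(1 \left(-21\right) - 16\right) + U\right) + 1437 = \left(\left(1 \left(-21\right) - 16\right) - 610\right) + 1437 = \left(\left(-21 - 16\right) - 610\right) + 1437 = \left(-37 - 610\right) + 1437 = -647 + 1437 = 790$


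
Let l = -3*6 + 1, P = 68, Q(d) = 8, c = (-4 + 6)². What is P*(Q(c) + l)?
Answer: -612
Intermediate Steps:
c = 4 (c = 2² = 4)
l = -17 (l = -18 + 1 = -17)
P*(Q(c) + l) = 68*(8 - 17) = 68*(-9) = -612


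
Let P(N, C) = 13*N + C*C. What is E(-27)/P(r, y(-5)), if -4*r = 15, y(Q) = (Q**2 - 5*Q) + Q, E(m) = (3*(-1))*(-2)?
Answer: 8/2635 ≈ 0.0030361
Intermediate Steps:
E(m) = 6 (E(m) = -3*(-2) = 6)
y(Q) = Q**2 - 4*Q
r = -15/4 (r = -1/4*15 = -15/4 ≈ -3.7500)
P(N, C) = C**2 + 13*N (P(N, C) = 13*N + C**2 = C**2 + 13*N)
E(-27)/P(r, y(-5)) = 6/((-5*(-4 - 5))**2 + 13*(-15/4)) = 6/((-5*(-9))**2 - 195/4) = 6/(45**2 - 195/4) = 6/(2025 - 195/4) = 6/(7905/4) = 6*(4/7905) = 8/2635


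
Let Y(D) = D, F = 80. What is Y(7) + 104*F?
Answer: 8327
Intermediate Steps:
Y(7) + 104*F = 7 + 104*80 = 7 + 8320 = 8327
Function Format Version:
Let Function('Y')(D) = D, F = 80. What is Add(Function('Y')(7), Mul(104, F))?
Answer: 8327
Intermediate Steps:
Add(Function('Y')(7), Mul(104, F)) = Add(7, Mul(104, 80)) = Add(7, 8320) = 8327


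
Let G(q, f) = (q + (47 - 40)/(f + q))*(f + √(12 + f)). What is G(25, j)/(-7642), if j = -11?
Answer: 255/7642 ≈ 0.033368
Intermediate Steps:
G(q, f) = (f + √(12 + f))*(q + 7/(f + q)) (G(q, f) = (q + 7/(f + q))*(f + √(12 + f)) = (f + √(12 + f))*(q + 7/(f + q)))
G(25, j)/(-7642) = ((7*(-11) + 7*√(12 - 11) - 11*25² + 25*(-11)² + 25²*√(12 - 11) - 11*25*√(12 - 11))/(-11 + 25))/(-7642) = ((-77 + 7*√1 - 11*625 + 25*121 + 625*√1 - 11*25*√1)/14)*(-1/7642) = ((-77 + 7*1 - 6875 + 3025 + 625*1 - 11*25*1)/14)*(-1/7642) = ((-77 + 7 - 6875 + 3025 + 625 - 275)/14)*(-1/7642) = ((1/14)*(-3570))*(-1/7642) = -255*(-1/7642) = 255/7642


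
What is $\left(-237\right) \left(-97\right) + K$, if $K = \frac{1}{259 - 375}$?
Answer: $\frac{2666723}{116} \approx 22989.0$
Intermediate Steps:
$K = - \frac{1}{116}$ ($K = \frac{1}{-116} = - \frac{1}{116} \approx -0.0086207$)
$\left(-237\right) \left(-97\right) + K = \left(-237\right) \left(-97\right) - \frac{1}{116} = 22989 - \frac{1}{116} = \frac{2666723}{116}$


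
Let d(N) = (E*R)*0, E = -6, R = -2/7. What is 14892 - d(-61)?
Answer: 14892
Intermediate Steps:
R = -2/7 (R = -2*1/7 = -2/7 ≈ -0.28571)
d(N) = 0 (d(N) = -6*(-2/7)*0 = (12/7)*0 = 0)
14892 - d(-61) = 14892 - 1*0 = 14892 + 0 = 14892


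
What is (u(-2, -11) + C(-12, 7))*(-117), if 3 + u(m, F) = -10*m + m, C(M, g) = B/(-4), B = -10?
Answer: -4095/2 ≈ -2047.5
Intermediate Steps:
C(M, g) = 5/2 (C(M, g) = -10/(-4) = -10*(-¼) = 5/2)
u(m, F) = -3 - 9*m (u(m, F) = -3 + (-10*m + m) = -3 - 9*m)
(u(-2, -11) + C(-12, 7))*(-117) = ((-3 - 9*(-2)) + 5/2)*(-117) = ((-3 + 18) + 5/2)*(-117) = (15 + 5/2)*(-117) = (35/2)*(-117) = -4095/2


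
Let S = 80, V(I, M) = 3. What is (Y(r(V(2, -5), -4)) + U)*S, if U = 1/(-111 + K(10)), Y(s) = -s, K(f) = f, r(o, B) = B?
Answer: 32240/101 ≈ 319.21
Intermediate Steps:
U = -1/101 (U = 1/(-111 + 10) = 1/(-101) = -1/101 ≈ -0.0099010)
(Y(r(V(2, -5), -4)) + U)*S = (-1*(-4) - 1/101)*80 = (4 - 1/101)*80 = (403/101)*80 = 32240/101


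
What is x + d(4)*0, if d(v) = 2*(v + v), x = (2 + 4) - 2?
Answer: 4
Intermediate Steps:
x = 4 (x = 6 - 2 = 4)
d(v) = 4*v (d(v) = 2*(2*v) = 4*v)
x + d(4)*0 = 4 + (4*4)*0 = 4 + 16*0 = 4 + 0 = 4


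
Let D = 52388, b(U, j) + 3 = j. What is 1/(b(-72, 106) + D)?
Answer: 1/52491 ≈ 1.9051e-5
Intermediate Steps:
b(U, j) = -3 + j
1/(b(-72, 106) + D) = 1/((-3 + 106) + 52388) = 1/(103 + 52388) = 1/52491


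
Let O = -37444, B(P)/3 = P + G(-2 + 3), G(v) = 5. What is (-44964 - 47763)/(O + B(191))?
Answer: 92727/36856 ≈ 2.5159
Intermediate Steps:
B(P) = 15 + 3*P (B(P) = 3*(P + 5) = 3*(5 + P) = 15 + 3*P)
(-44964 - 47763)/(O + B(191)) = (-44964 - 47763)/(-37444 + (15 + 3*191)) = -92727/(-37444 + (15 + 573)) = -92727/(-37444 + 588) = -92727/(-36856) = -92727*(-1/36856) = 92727/36856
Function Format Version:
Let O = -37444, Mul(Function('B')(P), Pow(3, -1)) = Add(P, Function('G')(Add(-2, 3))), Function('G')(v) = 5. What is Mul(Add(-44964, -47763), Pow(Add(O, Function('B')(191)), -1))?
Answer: Rational(92727, 36856) ≈ 2.5159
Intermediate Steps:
Function('B')(P) = Add(15, Mul(3, P)) (Function('B')(P) = Mul(3, Add(P, 5)) = Mul(3, Add(5, P)) = Add(15, Mul(3, P)))
Mul(Add(-44964, -47763), Pow(Add(O, Function('B')(191)), -1)) = Mul(Add(-44964, -47763), Pow(Add(-37444, Add(15, Mul(3, 191))), -1)) = Mul(-92727, Pow(Add(-37444, Add(15, 573)), -1)) = Mul(-92727, Pow(Add(-37444, 588), -1)) = Mul(-92727, Pow(-36856, -1)) = Mul(-92727, Rational(-1, 36856)) = Rational(92727, 36856)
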